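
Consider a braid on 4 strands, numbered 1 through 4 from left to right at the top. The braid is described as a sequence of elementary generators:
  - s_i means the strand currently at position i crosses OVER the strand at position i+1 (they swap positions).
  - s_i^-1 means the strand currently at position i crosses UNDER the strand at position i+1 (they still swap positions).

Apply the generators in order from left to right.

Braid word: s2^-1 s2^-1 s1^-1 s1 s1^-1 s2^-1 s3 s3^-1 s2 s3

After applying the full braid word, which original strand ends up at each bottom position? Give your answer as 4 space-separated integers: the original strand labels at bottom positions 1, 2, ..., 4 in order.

Gen 1 (s2^-1): strand 2 crosses under strand 3. Perm now: [1 3 2 4]
Gen 2 (s2^-1): strand 3 crosses under strand 2. Perm now: [1 2 3 4]
Gen 3 (s1^-1): strand 1 crosses under strand 2. Perm now: [2 1 3 4]
Gen 4 (s1): strand 2 crosses over strand 1. Perm now: [1 2 3 4]
Gen 5 (s1^-1): strand 1 crosses under strand 2. Perm now: [2 1 3 4]
Gen 6 (s2^-1): strand 1 crosses under strand 3. Perm now: [2 3 1 4]
Gen 7 (s3): strand 1 crosses over strand 4. Perm now: [2 3 4 1]
Gen 8 (s3^-1): strand 4 crosses under strand 1. Perm now: [2 3 1 4]
Gen 9 (s2): strand 3 crosses over strand 1. Perm now: [2 1 3 4]
Gen 10 (s3): strand 3 crosses over strand 4. Perm now: [2 1 4 3]

Answer: 2 1 4 3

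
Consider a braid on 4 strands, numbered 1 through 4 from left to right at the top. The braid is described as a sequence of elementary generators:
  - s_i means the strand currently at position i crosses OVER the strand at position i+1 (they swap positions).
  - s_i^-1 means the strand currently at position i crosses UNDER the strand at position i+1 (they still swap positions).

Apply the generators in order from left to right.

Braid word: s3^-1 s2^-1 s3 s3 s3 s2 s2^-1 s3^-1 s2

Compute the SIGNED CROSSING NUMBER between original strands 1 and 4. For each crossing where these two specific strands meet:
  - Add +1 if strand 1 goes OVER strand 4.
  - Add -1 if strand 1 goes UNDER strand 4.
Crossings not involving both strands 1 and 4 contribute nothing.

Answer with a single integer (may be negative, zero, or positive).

Gen 1: crossing 3x4. Both 1&4? no. Sum: 0
Gen 2: crossing 2x4. Both 1&4? no. Sum: 0
Gen 3: crossing 2x3. Both 1&4? no. Sum: 0
Gen 4: crossing 3x2. Both 1&4? no. Sum: 0
Gen 5: crossing 2x3. Both 1&4? no. Sum: 0
Gen 6: crossing 4x3. Both 1&4? no. Sum: 0
Gen 7: crossing 3x4. Both 1&4? no. Sum: 0
Gen 8: crossing 3x2. Both 1&4? no. Sum: 0
Gen 9: crossing 4x2. Both 1&4? no. Sum: 0

Answer: 0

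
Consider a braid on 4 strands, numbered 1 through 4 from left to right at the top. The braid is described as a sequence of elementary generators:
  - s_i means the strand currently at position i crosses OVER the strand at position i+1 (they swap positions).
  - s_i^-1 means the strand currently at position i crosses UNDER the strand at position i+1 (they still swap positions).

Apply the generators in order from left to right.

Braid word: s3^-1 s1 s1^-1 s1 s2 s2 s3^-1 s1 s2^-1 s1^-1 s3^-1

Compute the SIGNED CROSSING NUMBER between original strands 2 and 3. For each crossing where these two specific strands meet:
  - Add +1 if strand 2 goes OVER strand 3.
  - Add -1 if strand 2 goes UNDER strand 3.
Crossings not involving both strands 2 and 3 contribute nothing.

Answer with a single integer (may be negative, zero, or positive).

Gen 1: crossing 3x4. Both 2&3? no. Sum: 0
Gen 2: crossing 1x2. Both 2&3? no. Sum: 0
Gen 3: crossing 2x1. Both 2&3? no. Sum: 0
Gen 4: crossing 1x2. Both 2&3? no. Sum: 0
Gen 5: crossing 1x4. Both 2&3? no. Sum: 0
Gen 6: crossing 4x1. Both 2&3? no. Sum: 0
Gen 7: crossing 4x3. Both 2&3? no. Sum: 0
Gen 8: crossing 2x1. Both 2&3? no. Sum: 0
Gen 9: 2 under 3. Both 2&3? yes. Contrib: -1. Sum: -1
Gen 10: crossing 1x3. Both 2&3? no. Sum: -1
Gen 11: crossing 2x4. Both 2&3? no. Sum: -1

Answer: -1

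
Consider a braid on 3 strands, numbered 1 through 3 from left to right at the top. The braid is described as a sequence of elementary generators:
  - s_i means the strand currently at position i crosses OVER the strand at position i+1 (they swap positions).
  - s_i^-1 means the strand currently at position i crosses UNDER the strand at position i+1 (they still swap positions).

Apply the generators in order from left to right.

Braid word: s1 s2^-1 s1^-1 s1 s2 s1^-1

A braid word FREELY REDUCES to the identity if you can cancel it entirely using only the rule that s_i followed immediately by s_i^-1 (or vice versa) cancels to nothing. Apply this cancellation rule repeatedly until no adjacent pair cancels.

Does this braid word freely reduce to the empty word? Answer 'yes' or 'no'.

Answer: yes

Derivation:
Gen 1 (s1): push. Stack: [s1]
Gen 2 (s2^-1): push. Stack: [s1 s2^-1]
Gen 3 (s1^-1): push. Stack: [s1 s2^-1 s1^-1]
Gen 4 (s1): cancels prior s1^-1. Stack: [s1 s2^-1]
Gen 5 (s2): cancels prior s2^-1. Stack: [s1]
Gen 6 (s1^-1): cancels prior s1. Stack: []
Reduced word: (empty)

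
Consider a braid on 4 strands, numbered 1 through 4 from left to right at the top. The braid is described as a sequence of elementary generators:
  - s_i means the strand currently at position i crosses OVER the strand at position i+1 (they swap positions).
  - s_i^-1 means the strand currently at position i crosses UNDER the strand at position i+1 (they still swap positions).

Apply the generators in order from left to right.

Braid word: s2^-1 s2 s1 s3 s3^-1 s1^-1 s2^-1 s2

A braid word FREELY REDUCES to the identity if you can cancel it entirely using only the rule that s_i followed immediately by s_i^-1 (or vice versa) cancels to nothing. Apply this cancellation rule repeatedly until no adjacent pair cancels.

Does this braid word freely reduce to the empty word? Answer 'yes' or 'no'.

Gen 1 (s2^-1): push. Stack: [s2^-1]
Gen 2 (s2): cancels prior s2^-1. Stack: []
Gen 3 (s1): push. Stack: [s1]
Gen 4 (s3): push. Stack: [s1 s3]
Gen 5 (s3^-1): cancels prior s3. Stack: [s1]
Gen 6 (s1^-1): cancels prior s1. Stack: []
Gen 7 (s2^-1): push. Stack: [s2^-1]
Gen 8 (s2): cancels prior s2^-1. Stack: []
Reduced word: (empty)

Answer: yes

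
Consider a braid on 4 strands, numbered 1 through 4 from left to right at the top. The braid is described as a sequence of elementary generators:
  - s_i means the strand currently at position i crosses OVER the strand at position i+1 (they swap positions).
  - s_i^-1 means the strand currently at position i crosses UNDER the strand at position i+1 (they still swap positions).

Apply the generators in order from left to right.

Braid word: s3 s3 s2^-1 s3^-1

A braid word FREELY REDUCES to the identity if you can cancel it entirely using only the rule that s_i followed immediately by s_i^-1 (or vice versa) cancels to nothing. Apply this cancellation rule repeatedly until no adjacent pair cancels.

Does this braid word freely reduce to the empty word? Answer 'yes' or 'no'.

Gen 1 (s3): push. Stack: [s3]
Gen 2 (s3): push. Stack: [s3 s3]
Gen 3 (s2^-1): push. Stack: [s3 s3 s2^-1]
Gen 4 (s3^-1): push. Stack: [s3 s3 s2^-1 s3^-1]
Reduced word: s3 s3 s2^-1 s3^-1

Answer: no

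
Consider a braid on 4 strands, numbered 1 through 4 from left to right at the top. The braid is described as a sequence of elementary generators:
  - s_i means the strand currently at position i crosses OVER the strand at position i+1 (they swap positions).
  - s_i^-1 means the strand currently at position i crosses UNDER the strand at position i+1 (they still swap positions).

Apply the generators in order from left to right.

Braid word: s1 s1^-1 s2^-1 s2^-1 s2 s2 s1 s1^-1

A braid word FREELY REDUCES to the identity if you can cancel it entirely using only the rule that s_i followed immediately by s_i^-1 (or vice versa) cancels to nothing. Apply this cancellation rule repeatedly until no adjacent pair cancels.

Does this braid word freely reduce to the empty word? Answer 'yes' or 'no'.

Gen 1 (s1): push. Stack: [s1]
Gen 2 (s1^-1): cancels prior s1. Stack: []
Gen 3 (s2^-1): push. Stack: [s2^-1]
Gen 4 (s2^-1): push. Stack: [s2^-1 s2^-1]
Gen 5 (s2): cancels prior s2^-1. Stack: [s2^-1]
Gen 6 (s2): cancels prior s2^-1. Stack: []
Gen 7 (s1): push. Stack: [s1]
Gen 8 (s1^-1): cancels prior s1. Stack: []
Reduced word: (empty)

Answer: yes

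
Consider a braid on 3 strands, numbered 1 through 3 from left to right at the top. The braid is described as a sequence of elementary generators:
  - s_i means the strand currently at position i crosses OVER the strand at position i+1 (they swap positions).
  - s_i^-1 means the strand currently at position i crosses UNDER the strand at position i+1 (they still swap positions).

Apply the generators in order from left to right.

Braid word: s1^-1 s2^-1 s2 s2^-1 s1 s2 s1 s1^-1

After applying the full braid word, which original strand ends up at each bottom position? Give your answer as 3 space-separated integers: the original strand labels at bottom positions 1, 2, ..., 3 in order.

Answer: 3 1 2

Derivation:
Gen 1 (s1^-1): strand 1 crosses under strand 2. Perm now: [2 1 3]
Gen 2 (s2^-1): strand 1 crosses under strand 3. Perm now: [2 3 1]
Gen 3 (s2): strand 3 crosses over strand 1. Perm now: [2 1 3]
Gen 4 (s2^-1): strand 1 crosses under strand 3. Perm now: [2 3 1]
Gen 5 (s1): strand 2 crosses over strand 3. Perm now: [3 2 1]
Gen 6 (s2): strand 2 crosses over strand 1. Perm now: [3 1 2]
Gen 7 (s1): strand 3 crosses over strand 1. Perm now: [1 3 2]
Gen 8 (s1^-1): strand 1 crosses under strand 3. Perm now: [3 1 2]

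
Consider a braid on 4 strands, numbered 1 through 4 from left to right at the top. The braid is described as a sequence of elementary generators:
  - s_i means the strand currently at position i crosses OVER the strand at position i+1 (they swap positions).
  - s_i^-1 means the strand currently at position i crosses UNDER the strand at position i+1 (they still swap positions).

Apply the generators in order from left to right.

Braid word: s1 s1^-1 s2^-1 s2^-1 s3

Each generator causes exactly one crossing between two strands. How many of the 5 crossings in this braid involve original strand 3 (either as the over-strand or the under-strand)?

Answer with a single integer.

Answer: 3

Derivation:
Gen 1: crossing 1x2. Involves strand 3? no. Count so far: 0
Gen 2: crossing 2x1. Involves strand 3? no. Count so far: 0
Gen 3: crossing 2x3. Involves strand 3? yes. Count so far: 1
Gen 4: crossing 3x2. Involves strand 3? yes. Count so far: 2
Gen 5: crossing 3x4. Involves strand 3? yes. Count so far: 3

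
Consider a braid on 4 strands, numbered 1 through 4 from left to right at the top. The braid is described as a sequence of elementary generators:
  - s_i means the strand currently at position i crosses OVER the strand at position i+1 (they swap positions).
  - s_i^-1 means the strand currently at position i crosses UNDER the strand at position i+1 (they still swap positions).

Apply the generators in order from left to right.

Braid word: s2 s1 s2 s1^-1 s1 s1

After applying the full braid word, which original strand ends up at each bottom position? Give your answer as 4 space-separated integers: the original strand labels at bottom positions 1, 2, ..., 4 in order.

Answer: 2 3 1 4

Derivation:
Gen 1 (s2): strand 2 crosses over strand 3. Perm now: [1 3 2 4]
Gen 2 (s1): strand 1 crosses over strand 3. Perm now: [3 1 2 4]
Gen 3 (s2): strand 1 crosses over strand 2. Perm now: [3 2 1 4]
Gen 4 (s1^-1): strand 3 crosses under strand 2. Perm now: [2 3 1 4]
Gen 5 (s1): strand 2 crosses over strand 3. Perm now: [3 2 1 4]
Gen 6 (s1): strand 3 crosses over strand 2. Perm now: [2 3 1 4]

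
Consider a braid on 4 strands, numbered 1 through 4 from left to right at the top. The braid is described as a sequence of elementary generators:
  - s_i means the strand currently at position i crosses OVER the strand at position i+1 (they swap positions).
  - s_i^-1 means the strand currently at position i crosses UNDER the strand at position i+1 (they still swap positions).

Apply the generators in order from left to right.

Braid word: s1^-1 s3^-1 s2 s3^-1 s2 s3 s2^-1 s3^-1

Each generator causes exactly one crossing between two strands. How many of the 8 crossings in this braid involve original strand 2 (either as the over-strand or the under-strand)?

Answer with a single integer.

Answer: 1

Derivation:
Gen 1: crossing 1x2. Involves strand 2? yes. Count so far: 1
Gen 2: crossing 3x4. Involves strand 2? no. Count so far: 1
Gen 3: crossing 1x4. Involves strand 2? no. Count so far: 1
Gen 4: crossing 1x3. Involves strand 2? no. Count so far: 1
Gen 5: crossing 4x3. Involves strand 2? no. Count so far: 1
Gen 6: crossing 4x1. Involves strand 2? no. Count so far: 1
Gen 7: crossing 3x1. Involves strand 2? no. Count so far: 1
Gen 8: crossing 3x4. Involves strand 2? no. Count so far: 1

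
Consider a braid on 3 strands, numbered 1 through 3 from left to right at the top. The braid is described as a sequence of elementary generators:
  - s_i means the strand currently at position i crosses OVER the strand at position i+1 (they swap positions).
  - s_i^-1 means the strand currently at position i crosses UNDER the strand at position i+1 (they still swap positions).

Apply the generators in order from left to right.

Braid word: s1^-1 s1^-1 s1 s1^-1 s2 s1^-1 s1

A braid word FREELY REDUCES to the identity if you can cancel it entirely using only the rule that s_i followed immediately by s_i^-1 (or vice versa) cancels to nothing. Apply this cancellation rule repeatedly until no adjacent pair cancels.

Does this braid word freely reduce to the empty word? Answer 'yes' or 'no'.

Gen 1 (s1^-1): push. Stack: [s1^-1]
Gen 2 (s1^-1): push. Stack: [s1^-1 s1^-1]
Gen 3 (s1): cancels prior s1^-1. Stack: [s1^-1]
Gen 4 (s1^-1): push. Stack: [s1^-1 s1^-1]
Gen 5 (s2): push. Stack: [s1^-1 s1^-1 s2]
Gen 6 (s1^-1): push. Stack: [s1^-1 s1^-1 s2 s1^-1]
Gen 7 (s1): cancels prior s1^-1. Stack: [s1^-1 s1^-1 s2]
Reduced word: s1^-1 s1^-1 s2

Answer: no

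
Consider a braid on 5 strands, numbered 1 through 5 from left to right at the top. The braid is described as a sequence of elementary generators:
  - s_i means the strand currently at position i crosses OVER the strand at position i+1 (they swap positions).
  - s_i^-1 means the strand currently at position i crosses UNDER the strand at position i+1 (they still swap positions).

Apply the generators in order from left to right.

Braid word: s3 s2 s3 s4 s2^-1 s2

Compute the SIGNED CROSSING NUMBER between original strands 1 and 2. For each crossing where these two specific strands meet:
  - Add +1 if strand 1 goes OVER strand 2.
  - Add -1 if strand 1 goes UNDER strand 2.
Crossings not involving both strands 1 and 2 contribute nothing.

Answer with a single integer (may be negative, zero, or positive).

Answer: 0

Derivation:
Gen 1: crossing 3x4. Both 1&2? no. Sum: 0
Gen 2: crossing 2x4. Both 1&2? no. Sum: 0
Gen 3: crossing 2x3. Both 1&2? no. Sum: 0
Gen 4: crossing 2x5. Both 1&2? no. Sum: 0
Gen 5: crossing 4x3. Both 1&2? no. Sum: 0
Gen 6: crossing 3x4. Both 1&2? no. Sum: 0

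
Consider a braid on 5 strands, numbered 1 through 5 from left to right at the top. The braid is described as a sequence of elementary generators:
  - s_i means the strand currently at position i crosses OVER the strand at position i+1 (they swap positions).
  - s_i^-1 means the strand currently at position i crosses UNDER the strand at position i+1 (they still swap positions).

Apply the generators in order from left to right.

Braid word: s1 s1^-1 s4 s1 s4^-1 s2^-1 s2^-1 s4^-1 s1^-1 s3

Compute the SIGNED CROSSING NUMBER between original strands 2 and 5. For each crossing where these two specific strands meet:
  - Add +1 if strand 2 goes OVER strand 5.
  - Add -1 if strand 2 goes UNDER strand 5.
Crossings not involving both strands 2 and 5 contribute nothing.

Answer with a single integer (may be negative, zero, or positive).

Gen 1: crossing 1x2. Both 2&5? no. Sum: 0
Gen 2: crossing 2x1. Both 2&5? no. Sum: 0
Gen 3: crossing 4x5. Both 2&5? no. Sum: 0
Gen 4: crossing 1x2. Both 2&5? no. Sum: 0
Gen 5: crossing 5x4. Both 2&5? no. Sum: 0
Gen 6: crossing 1x3. Both 2&5? no. Sum: 0
Gen 7: crossing 3x1. Both 2&5? no. Sum: 0
Gen 8: crossing 4x5. Both 2&5? no. Sum: 0
Gen 9: crossing 2x1. Both 2&5? no. Sum: 0
Gen 10: crossing 3x5. Both 2&5? no. Sum: 0

Answer: 0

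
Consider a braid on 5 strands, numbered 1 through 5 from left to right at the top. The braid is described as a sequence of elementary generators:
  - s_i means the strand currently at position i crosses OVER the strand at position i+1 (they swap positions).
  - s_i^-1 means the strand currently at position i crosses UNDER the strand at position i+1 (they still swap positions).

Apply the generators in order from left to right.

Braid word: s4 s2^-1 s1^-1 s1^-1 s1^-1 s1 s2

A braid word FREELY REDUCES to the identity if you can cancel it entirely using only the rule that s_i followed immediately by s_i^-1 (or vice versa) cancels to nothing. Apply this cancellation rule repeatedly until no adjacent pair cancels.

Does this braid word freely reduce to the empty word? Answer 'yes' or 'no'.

Answer: no

Derivation:
Gen 1 (s4): push. Stack: [s4]
Gen 2 (s2^-1): push. Stack: [s4 s2^-1]
Gen 3 (s1^-1): push. Stack: [s4 s2^-1 s1^-1]
Gen 4 (s1^-1): push. Stack: [s4 s2^-1 s1^-1 s1^-1]
Gen 5 (s1^-1): push. Stack: [s4 s2^-1 s1^-1 s1^-1 s1^-1]
Gen 6 (s1): cancels prior s1^-1. Stack: [s4 s2^-1 s1^-1 s1^-1]
Gen 7 (s2): push. Stack: [s4 s2^-1 s1^-1 s1^-1 s2]
Reduced word: s4 s2^-1 s1^-1 s1^-1 s2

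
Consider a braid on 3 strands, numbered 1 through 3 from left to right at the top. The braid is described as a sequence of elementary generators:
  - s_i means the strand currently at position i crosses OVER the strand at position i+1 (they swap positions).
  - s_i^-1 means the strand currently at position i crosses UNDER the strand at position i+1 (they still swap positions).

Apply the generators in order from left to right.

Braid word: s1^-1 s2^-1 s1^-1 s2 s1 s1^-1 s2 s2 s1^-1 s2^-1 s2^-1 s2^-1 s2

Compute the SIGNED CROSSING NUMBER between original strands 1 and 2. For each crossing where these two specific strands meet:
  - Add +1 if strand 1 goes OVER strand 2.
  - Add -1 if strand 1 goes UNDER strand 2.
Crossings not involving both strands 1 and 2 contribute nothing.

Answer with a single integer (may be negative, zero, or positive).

Gen 1: 1 under 2. Both 1&2? yes. Contrib: -1. Sum: -1
Gen 2: crossing 1x3. Both 1&2? no. Sum: -1
Gen 3: crossing 2x3. Both 1&2? no. Sum: -1
Gen 4: 2 over 1. Both 1&2? yes. Contrib: -1. Sum: -2
Gen 5: crossing 3x1. Both 1&2? no. Sum: -2
Gen 6: crossing 1x3. Both 1&2? no. Sum: -2
Gen 7: 1 over 2. Both 1&2? yes. Contrib: +1. Sum: -1
Gen 8: 2 over 1. Both 1&2? yes. Contrib: -1. Sum: -2
Gen 9: crossing 3x1. Both 1&2? no. Sum: -2
Gen 10: crossing 3x2. Both 1&2? no. Sum: -2
Gen 11: crossing 2x3. Both 1&2? no. Sum: -2
Gen 12: crossing 3x2. Both 1&2? no. Sum: -2
Gen 13: crossing 2x3. Both 1&2? no. Sum: -2

Answer: -2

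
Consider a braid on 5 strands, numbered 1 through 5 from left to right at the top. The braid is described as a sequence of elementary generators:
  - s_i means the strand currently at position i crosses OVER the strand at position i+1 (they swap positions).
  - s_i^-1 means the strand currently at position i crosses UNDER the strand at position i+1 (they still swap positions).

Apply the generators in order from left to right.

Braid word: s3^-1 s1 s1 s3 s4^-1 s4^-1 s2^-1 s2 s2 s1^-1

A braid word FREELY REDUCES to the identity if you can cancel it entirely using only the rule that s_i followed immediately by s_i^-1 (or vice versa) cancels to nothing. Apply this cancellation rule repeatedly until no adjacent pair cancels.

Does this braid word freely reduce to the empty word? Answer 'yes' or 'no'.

Answer: no

Derivation:
Gen 1 (s3^-1): push. Stack: [s3^-1]
Gen 2 (s1): push. Stack: [s3^-1 s1]
Gen 3 (s1): push. Stack: [s3^-1 s1 s1]
Gen 4 (s3): push. Stack: [s3^-1 s1 s1 s3]
Gen 5 (s4^-1): push. Stack: [s3^-1 s1 s1 s3 s4^-1]
Gen 6 (s4^-1): push. Stack: [s3^-1 s1 s1 s3 s4^-1 s4^-1]
Gen 7 (s2^-1): push. Stack: [s3^-1 s1 s1 s3 s4^-1 s4^-1 s2^-1]
Gen 8 (s2): cancels prior s2^-1. Stack: [s3^-1 s1 s1 s3 s4^-1 s4^-1]
Gen 9 (s2): push. Stack: [s3^-1 s1 s1 s3 s4^-1 s4^-1 s2]
Gen 10 (s1^-1): push. Stack: [s3^-1 s1 s1 s3 s4^-1 s4^-1 s2 s1^-1]
Reduced word: s3^-1 s1 s1 s3 s4^-1 s4^-1 s2 s1^-1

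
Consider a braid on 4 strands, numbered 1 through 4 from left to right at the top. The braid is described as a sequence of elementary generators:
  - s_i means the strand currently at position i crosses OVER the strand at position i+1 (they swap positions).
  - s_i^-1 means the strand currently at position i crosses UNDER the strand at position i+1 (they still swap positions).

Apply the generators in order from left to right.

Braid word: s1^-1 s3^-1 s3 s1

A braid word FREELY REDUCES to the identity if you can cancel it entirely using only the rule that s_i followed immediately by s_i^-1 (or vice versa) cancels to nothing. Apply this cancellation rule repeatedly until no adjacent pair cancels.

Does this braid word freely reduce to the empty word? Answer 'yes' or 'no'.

Gen 1 (s1^-1): push. Stack: [s1^-1]
Gen 2 (s3^-1): push. Stack: [s1^-1 s3^-1]
Gen 3 (s3): cancels prior s3^-1. Stack: [s1^-1]
Gen 4 (s1): cancels prior s1^-1. Stack: []
Reduced word: (empty)

Answer: yes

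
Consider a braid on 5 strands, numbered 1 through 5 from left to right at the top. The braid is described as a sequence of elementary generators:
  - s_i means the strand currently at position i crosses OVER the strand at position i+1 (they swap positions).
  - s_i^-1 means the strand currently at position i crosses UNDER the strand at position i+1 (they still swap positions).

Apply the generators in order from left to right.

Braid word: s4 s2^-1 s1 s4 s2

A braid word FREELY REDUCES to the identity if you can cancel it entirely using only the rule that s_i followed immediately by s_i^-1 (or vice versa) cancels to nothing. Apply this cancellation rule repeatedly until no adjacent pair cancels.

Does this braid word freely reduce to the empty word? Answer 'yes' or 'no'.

Gen 1 (s4): push. Stack: [s4]
Gen 2 (s2^-1): push. Stack: [s4 s2^-1]
Gen 3 (s1): push. Stack: [s4 s2^-1 s1]
Gen 4 (s4): push. Stack: [s4 s2^-1 s1 s4]
Gen 5 (s2): push. Stack: [s4 s2^-1 s1 s4 s2]
Reduced word: s4 s2^-1 s1 s4 s2

Answer: no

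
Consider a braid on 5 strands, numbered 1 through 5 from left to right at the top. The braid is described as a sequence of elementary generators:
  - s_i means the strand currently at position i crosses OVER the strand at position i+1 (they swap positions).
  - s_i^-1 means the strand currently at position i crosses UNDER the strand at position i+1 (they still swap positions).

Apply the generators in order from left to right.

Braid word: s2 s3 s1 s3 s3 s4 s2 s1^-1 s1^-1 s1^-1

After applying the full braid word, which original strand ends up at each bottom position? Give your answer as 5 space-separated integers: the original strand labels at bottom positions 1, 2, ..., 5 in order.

Gen 1 (s2): strand 2 crosses over strand 3. Perm now: [1 3 2 4 5]
Gen 2 (s3): strand 2 crosses over strand 4. Perm now: [1 3 4 2 5]
Gen 3 (s1): strand 1 crosses over strand 3. Perm now: [3 1 4 2 5]
Gen 4 (s3): strand 4 crosses over strand 2. Perm now: [3 1 2 4 5]
Gen 5 (s3): strand 2 crosses over strand 4. Perm now: [3 1 4 2 5]
Gen 6 (s4): strand 2 crosses over strand 5. Perm now: [3 1 4 5 2]
Gen 7 (s2): strand 1 crosses over strand 4. Perm now: [3 4 1 5 2]
Gen 8 (s1^-1): strand 3 crosses under strand 4. Perm now: [4 3 1 5 2]
Gen 9 (s1^-1): strand 4 crosses under strand 3. Perm now: [3 4 1 5 2]
Gen 10 (s1^-1): strand 3 crosses under strand 4. Perm now: [4 3 1 5 2]

Answer: 4 3 1 5 2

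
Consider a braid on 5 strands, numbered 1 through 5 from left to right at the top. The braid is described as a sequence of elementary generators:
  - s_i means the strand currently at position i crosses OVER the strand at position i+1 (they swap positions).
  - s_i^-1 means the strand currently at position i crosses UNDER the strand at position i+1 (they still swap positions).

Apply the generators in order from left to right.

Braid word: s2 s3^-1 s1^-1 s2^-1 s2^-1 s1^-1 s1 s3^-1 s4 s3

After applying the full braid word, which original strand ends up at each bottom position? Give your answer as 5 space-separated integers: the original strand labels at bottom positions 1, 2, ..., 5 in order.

Gen 1 (s2): strand 2 crosses over strand 3. Perm now: [1 3 2 4 5]
Gen 2 (s3^-1): strand 2 crosses under strand 4. Perm now: [1 3 4 2 5]
Gen 3 (s1^-1): strand 1 crosses under strand 3. Perm now: [3 1 4 2 5]
Gen 4 (s2^-1): strand 1 crosses under strand 4. Perm now: [3 4 1 2 5]
Gen 5 (s2^-1): strand 4 crosses under strand 1. Perm now: [3 1 4 2 5]
Gen 6 (s1^-1): strand 3 crosses under strand 1. Perm now: [1 3 4 2 5]
Gen 7 (s1): strand 1 crosses over strand 3. Perm now: [3 1 4 2 5]
Gen 8 (s3^-1): strand 4 crosses under strand 2. Perm now: [3 1 2 4 5]
Gen 9 (s4): strand 4 crosses over strand 5. Perm now: [3 1 2 5 4]
Gen 10 (s3): strand 2 crosses over strand 5. Perm now: [3 1 5 2 4]

Answer: 3 1 5 2 4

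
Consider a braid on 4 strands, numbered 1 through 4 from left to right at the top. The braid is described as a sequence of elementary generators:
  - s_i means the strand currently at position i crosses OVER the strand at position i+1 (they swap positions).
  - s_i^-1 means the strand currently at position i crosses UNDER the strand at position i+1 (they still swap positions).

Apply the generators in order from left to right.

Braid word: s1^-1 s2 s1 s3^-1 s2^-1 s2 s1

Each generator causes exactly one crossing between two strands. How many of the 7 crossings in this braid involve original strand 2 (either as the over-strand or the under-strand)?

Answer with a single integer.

Answer: 5

Derivation:
Gen 1: crossing 1x2. Involves strand 2? yes. Count so far: 1
Gen 2: crossing 1x3. Involves strand 2? no. Count so far: 1
Gen 3: crossing 2x3. Involves strand 2? yes. Count so far: 2
Gen 4: crossing 1x4. Involves strand 2? no. Count so far: 2
Gen 5: crossing 2x4. Involves strand 2? yes. Count so far: 3
Gen 6: crossing 4x2. Involves strand 2? yes. Count so far: 4
Gen 7: crossing 3x2. Involves strand 2? yes. Count so far: 5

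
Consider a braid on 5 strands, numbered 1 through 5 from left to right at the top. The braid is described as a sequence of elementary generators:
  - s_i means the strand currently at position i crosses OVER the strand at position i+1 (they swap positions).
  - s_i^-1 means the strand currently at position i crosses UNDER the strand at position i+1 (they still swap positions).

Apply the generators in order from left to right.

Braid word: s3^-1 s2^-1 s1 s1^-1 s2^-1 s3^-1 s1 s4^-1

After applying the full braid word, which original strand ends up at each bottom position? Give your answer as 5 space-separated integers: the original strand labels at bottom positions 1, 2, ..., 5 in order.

Answer: 2 1 3 5 4

Derivation:
Gen 1 (s3^-1): strand 3 crosses under strand 4. Perm now: [1 2 4 3 5]
Gen 2 (s2^-1): strand 2 crosses under strand 4. Perm now: [1 4 2 3 5]
Gen 3 (s1): strand 1 crosses over strand 4. Perm now: [4 1 2 3 5]
Gen 4 (s1^-1): strand 4 crosses under strand 1. Perm now: [1 4 2 3 5]
Gen 5 (s2^-1): strand 4 crosses under strand 2. Perm now: [1 2 4 3 5]
Gen 6 (s3^-1): strand 4 crosses under strand 3. Perm now: [1 2 3 4 5]
Gen 7 (s1): strand 1 crosses over strand 2. Perm now: [2 1 3 4 5]
Gen 8 (s4^-1): strand 4 crosses under strand 5. Perm now: [2 1 3 5 4]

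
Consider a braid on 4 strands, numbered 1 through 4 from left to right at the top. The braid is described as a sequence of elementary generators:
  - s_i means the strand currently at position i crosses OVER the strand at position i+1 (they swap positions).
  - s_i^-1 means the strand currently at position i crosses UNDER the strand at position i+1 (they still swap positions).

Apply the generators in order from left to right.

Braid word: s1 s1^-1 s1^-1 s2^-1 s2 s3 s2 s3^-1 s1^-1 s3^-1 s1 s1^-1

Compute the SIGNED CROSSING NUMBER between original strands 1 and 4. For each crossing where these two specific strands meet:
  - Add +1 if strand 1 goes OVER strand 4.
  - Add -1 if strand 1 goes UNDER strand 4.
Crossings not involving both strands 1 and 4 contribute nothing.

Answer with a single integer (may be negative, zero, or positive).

Gen 1: crossing 1x2. Both 1&4? no. Sum: 0
Gen 2: crossing 2x1. Both 1&4? no. Sum: 0
Gen 3: crossing 1x2. Both 1&4? no. Sum: 0
Gen 4: crossing 1x3. Both 1&4? no. Sum: 0
Gen 5: crossing 3x1. Both 1&4? no. Sum: 0
Gen 6: crossing 3x4. Both 1&4? no. Sum: 0
Gen 7: 1 over 4. Both 1&4? yes. Contrib: +1. Sum: 1
Gen 8: crossing 1x3. Both 1&4? no. Sum: 1
Gen 9: crossing 2x4. Both 1&4? no. Sum: 1
Gen 10: crossing 3x1. Both 1&4? no. Sum: 1
Gen 11: crossing 4x2. Both 1&4? no. Sum: 1
Gen 12: crossing 2x4. Both 1&4? no. Sum: 1

Answer: 1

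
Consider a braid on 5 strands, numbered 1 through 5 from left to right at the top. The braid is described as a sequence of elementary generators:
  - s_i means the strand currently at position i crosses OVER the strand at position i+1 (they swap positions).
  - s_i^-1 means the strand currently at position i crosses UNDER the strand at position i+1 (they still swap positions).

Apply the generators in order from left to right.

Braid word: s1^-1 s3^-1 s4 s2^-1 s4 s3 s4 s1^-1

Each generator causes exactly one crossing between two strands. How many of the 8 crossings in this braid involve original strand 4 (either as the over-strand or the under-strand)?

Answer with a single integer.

Gen 1: crossing 1x2. Involves strand 4? no. Count so far: 0
Gen 2: crossing 3x4. Involves strand 4? yes. Count so far: 1
Gen 3: crossing 3x5. Involves strand 4? no. Count so far: 1
Gen 4: crossing 1x4. Involves strand 4? yes. Count so far: 2
Gen 5: crossing 5x3. Involves strand 4? no. Count so far: 2
Gen 6: crossing 1x3. Involves strand 4? no. Count so far: 2
Gen 7: crossing 1x5. Involves strand 4? no. Count so far: 2
Gen 8: crossing 2x4. Involves strand 4? yes. Count so far: 3

Answer: 3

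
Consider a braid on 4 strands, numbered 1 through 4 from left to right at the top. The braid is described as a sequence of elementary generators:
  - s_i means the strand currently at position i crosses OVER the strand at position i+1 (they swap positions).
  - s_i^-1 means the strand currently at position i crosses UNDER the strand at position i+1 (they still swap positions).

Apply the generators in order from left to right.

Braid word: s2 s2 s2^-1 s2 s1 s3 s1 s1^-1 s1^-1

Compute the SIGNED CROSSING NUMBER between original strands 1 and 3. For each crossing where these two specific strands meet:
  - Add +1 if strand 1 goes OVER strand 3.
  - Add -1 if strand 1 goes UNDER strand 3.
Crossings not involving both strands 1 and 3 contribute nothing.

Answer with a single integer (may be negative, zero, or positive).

Answer: 0

Derivation:
Gen 1: crossing 2x3. Both 1&3? no. Sum: 0
Gen 2: crossing 3x2. Both 1&3? no. Sum: 0
Gen 3: crossing 2x3. Both 1&3? no. Sum: 0
Gen 4: crossing 3x2. Both 1&3? no. Sum: 0
Gen 5: crossing 1x2. Both 1&3? no. Sum: 0
Gen 6: crossing 3x4. Both 1&3? no. Sum: 0
Gen 7: crossing 2x1. Both 1&3? no. Sum: 0
Gen 8: crossing 1x2. Both 1&3? no. Sum: 0
Gen 9: crossing 2x1. Both 1&3? no. Sum: 0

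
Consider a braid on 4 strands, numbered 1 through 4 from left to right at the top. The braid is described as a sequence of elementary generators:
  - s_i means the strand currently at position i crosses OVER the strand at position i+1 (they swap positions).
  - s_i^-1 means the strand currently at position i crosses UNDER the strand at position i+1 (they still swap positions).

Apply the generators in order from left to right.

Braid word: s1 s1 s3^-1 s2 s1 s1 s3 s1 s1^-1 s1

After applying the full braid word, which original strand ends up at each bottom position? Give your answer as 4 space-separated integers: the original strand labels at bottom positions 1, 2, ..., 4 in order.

Answer: 4 1 3 2

Derivation:
Gen 1 (s1): strand 1 crosses over strand 2. Perm now: [2 1 3 4]
Gen 2 (s1): strand 2 crosses over strand 1. Perm now: [1 2 3 4]
Gen 3 (s3^-1): strand 3 crosses under strand 4. Perm now: [1 2 4 3]
Gen 4 (s2): strand 2 crosses over strand 4. Perm now: [1 4 2 3]
Gen 5 (s1): strand 1 crosses over strand 4. Perm now: [4 1 2 3]
Gen 6 (s1): strand 4 crosses over strand 1. Perm now: [1 4 2 3]
Gen 7 (s3): strand 2 crosses over strand 3. Perm now: [1 4 3 2]
Gen 8 (s1): strand 1 crosses over strand 4. Perm now: [4 1 3 2]
Gen 9 (s1^-1): strand 4 crosses under strand 1. Perm now: [1 4 3 2]
Gen 10 (s1): strand 1 crosses over strand 4. Perm now: [4 1 3 2]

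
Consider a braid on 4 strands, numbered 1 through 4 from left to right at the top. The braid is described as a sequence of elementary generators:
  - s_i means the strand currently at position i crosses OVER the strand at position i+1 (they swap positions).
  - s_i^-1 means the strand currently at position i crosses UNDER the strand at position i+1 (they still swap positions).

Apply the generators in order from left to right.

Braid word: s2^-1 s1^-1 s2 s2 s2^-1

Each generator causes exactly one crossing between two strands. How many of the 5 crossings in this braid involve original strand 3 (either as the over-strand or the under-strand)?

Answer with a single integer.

Gen 1: crossing 2x3. Involves strand 3? yes. Count so far: 1
Gen 2: crossing 1x3. Involves strand 3? yes. Count so far: 2
Gen 3: crossing 1x2. Involves strand 3? no. Count so far: 2
Gen 4: crossing 2x1. Involves strand 3? no. Count so far: 2
Gen 5: crossing 1x2. Involves strand 3? no. Count so far: 2

Answer: 2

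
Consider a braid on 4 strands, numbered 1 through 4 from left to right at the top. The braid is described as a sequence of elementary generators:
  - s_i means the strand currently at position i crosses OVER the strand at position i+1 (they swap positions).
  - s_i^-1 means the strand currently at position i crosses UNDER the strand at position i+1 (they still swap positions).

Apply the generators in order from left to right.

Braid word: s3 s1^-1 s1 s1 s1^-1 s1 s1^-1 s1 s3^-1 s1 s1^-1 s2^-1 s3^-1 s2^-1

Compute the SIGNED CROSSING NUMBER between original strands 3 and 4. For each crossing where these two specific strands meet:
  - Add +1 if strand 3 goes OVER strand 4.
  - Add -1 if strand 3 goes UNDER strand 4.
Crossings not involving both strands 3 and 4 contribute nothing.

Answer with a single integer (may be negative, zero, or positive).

Answer: 1

Derivation:
Gen 1: 3 over 4. Both 3&4? yes. Contrib: +1. Sum: 1
Gen 2: crossing 1x2. Both 3&4? no. Sum: 1
Gen 3: crossing 2x1. Both 3&4? no. Sum: 1
Gen 4: crossing 1x2. Both 3&4? no. Sum: 1
Gen 5: crossing 2x1. Both 3&4? no. Sum: 1
Gen 6: crossing 1x2. Both 3&4? no. Sum: 1
Gen 7: crossing 2x1. Both 3&4? no. Sum: 1
Gen 8: crossing 1x2. Both 3&4? no. Sum: 1
Gen 9: 4 under 3. Both 3&4? yes. Contrib: +1. Sum: 2
Gen 10: crossing 2x1. Both 3&4? no. Sum: 2
Gen 11: crossing 1x2. Both 3&4? no. Sum: 2
Gen 12: crossing 1x3. Both 3&4? no. Sum: 2
Gen 13: crossing 1x4. Both 3&4? no. Sum: 2
Gen 14: 3 under 4. Both 3&4? yes. Contrib: -1. Sum: 1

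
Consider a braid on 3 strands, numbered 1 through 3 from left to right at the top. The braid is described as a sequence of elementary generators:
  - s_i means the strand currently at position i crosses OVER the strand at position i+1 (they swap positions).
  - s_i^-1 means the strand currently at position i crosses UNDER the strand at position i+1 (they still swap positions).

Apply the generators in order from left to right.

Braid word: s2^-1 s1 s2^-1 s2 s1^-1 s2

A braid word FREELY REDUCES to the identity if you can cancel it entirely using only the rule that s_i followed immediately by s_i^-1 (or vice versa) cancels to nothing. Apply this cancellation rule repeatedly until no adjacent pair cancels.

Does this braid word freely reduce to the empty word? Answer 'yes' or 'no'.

Gen 1 (s2^-1): push. Stack: [s2^-1]
Gen 2 (s1): push. Stack: [s2^-1 s1]
Gen 3 (s2^-1): push. Stack: [s2^-1 s1 s2^-1]
Gen 4 (s2): cancels prior s2^-1. Stack: [s2^-1 s1]
Gen 5 (s1^-1): cancels prior s1. Stack: [s2^-1]
Gen 6 (s2): cancels prior s2^-1. Stack: []
Reduced word: (empty)

Answer: yes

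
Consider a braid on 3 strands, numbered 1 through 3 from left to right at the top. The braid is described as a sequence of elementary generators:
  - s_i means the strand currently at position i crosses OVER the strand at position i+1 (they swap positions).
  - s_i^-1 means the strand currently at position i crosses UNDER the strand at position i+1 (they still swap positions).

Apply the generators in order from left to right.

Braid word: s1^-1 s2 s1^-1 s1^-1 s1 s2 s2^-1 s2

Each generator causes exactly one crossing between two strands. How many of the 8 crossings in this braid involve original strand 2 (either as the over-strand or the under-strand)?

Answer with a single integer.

Answer: 7

Derivation:
Gen 1: crossing 1x2. Involves strand 2? yes. Count so far: 1
Gen 2: crossing 1x3. Involves strand 2? no. Count so far: 1
Gen 3: crossing 2x3. Involves strand 2? yes. Count so far: 2
Gen 4: crossing 3x2. Involves strand 2? yes. Count so far: 3
Gen 5: crossing 2x3. Involves strand 2? yes. Count so far: 4
Gen 6: crossing 2x1. Involves strand 2? yes. Count so far: 5
Gen 7: crossing 1x2. Involves strand 2? yes. Count so far: 6
Gen 8: crossing 2x1. Involves strand 2? yes. Count so far: 7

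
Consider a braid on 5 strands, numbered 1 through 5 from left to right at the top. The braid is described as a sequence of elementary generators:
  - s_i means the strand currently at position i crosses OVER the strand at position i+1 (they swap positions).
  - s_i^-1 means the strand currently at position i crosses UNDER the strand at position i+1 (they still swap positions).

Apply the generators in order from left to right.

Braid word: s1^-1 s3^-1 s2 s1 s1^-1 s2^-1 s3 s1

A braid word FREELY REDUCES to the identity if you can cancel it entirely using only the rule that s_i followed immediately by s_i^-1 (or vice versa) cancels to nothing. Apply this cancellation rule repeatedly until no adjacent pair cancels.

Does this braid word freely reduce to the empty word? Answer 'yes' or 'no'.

Gen 1 (s1^-1): push. Stack: [s1^-1]
Gen 2 (s3^-1): push. Stack: [s1^-1 s3^-1]
Gen 3 (s2): push. Stack: [s1^-1 s3^-1 s2]
Gen 4 (s1): push. Stack: [s1^-1 s3^-1 s2 s1]
Gen 5 (s1^-1): cancels prior s1. Stack: [s1^-1 s3^-1 s2]
Gen 6 (s2^-1): cancels prior s2. Stack: [s1^-1 s3^-1]
Gen 7 (s3): cancels prior s3^-1. Stack: [s1^-1]
Gen 8 (s1): cancels prior s1^-1. Stack: []
Reduced word: (empty)

Answer: yes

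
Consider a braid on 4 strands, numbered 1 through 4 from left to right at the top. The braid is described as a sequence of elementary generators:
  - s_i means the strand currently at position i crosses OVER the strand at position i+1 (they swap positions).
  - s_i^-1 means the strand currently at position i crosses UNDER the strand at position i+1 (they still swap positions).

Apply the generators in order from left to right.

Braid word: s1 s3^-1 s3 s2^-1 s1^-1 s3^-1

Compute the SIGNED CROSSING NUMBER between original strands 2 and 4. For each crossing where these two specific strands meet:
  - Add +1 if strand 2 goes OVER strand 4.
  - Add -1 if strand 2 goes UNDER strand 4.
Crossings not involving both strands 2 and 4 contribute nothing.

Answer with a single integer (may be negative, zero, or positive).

Gen 1: crossing 1x2. Both 2&4? no. Sum: 0
Gen 2: crossing 3x4. Both 2&4? no. Sum: 0
Gen 3: crossing 4x3. Both 2&4? no. Sum: 0
Gen 4: crossing 1x3. Both 2&4? no. Sum: 0
Gen 5: crossing 2x3. Both 2&4? no. Sum: 0
Gen 6: crossing 1x4. Both 2&4? no. Sum: 0

Answer: 0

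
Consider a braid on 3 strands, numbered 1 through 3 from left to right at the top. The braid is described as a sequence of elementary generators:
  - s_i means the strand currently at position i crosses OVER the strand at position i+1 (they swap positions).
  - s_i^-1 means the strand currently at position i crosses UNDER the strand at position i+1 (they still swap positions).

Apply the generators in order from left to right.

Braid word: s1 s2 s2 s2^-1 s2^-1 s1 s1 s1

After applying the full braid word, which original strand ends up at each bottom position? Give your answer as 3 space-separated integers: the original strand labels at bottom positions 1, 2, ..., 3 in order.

Answer: 1 2 3

Derivation:
Gen 1 (s1): strand 1 crosses over strand 2. Perm now: [2 1 3]
Gen 2 (s2): strand 1 crosses over strand 3. Perm now: [2 3 1]
Gen 3 (s2): strand 3 crosses over strand 1. Perm now: [2 1 3]
Gen 4 (s2^-1): strand 1 crosses under strand 3. Perm now: [2 3 1]
Gen 5 (s2^-1): strand 3 crosses under strand 1. Perm now: [2 1 3]
Gen 6 (s1): strand 2 crosses over strand 1. Perm now: [1 2 3]
Gen 7 (s1): strand 1 crosses over strand 2. Perm now: [2 1 3]
Gen 8 (s1): strand 2 crosses over strand 1. Perm now: [1 2 3]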